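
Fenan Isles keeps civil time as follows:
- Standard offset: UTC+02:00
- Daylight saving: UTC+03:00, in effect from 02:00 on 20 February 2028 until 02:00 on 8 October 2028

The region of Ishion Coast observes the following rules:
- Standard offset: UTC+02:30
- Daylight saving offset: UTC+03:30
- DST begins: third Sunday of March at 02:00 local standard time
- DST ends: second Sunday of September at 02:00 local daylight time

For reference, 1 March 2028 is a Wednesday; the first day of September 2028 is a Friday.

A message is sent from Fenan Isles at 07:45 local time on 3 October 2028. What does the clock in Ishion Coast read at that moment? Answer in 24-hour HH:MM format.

07:15

3 October 2028 lies within the daylight-saving period (20 February – 8 October), so Fenan Isles is on daylight time, UTC+03:00.
07:45 Fenan Isles − 3h = 04:45 UTC.
1 March 2028 is a Wednesday, so the first Sunday is March 5 and the third is March 19.
1 September 2028 is a Friday, so the first Sunday is September 3 and the second is September 10.
At the standard offset (UTC+02:30), 04:45 UTC + 2h30m = 07:15 Ishion Coast standard time.
The standard-time date in Ishion Coast, 3 October 2028, is outside the daylight-saving period (19 March – 10 September), so Ishion Coast is on standard time, UTC+02:30.
04:45 UTC + 2h30m = 07:15 Ishion Coast.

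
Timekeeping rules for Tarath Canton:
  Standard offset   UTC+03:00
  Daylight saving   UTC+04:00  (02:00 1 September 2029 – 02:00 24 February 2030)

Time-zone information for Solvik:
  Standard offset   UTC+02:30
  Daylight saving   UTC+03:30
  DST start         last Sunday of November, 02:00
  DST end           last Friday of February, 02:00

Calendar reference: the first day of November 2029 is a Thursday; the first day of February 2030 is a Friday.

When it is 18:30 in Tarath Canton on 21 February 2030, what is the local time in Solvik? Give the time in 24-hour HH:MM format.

18:00

Daylight saving runs 1 September 2029 – 24 February 2030; 21 February 2030 is inside that window, so Tarath Canton is at UTC+04:00.
18:30 Tarath Canton − 4h = 14:30 UTC.
1 November 2029 is a Thursday, so Sundays fall on 4, 11, 18, 25; the last is November 25.
1 February 2030 is a Friday, so Fridays fall on 1, 8, 15, 22; the last is February 22.
At the standard offset (UTC+02:30), 14:30 UTC + 2h30m = 17:00 Solvik standard time.
Daylight saving runs 25 November 2029 – 22 February 2030; the standard-time date in Solvik, 21 February 2030, is inside that window, so Solvik is at UTC+03:30.
14:30 UTC + 3h30m = 18:00 Solvik.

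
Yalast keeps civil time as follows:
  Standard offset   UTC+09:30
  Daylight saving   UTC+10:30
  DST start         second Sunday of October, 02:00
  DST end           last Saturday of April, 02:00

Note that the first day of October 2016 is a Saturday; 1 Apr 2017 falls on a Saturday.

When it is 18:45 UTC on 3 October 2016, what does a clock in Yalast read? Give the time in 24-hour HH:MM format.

04:15

1 October 2016 is a Saturday, so the first Sunday is October 2 and the second is October 9.
1 April 2017 is a Saturday, so Saturdays fall on 1, 8, 15, 22, 29; the last is April 29.
At the standard offset (UTC+09:30), 18:45 UTC + 9h30m = 04:15 Yalast standard time (rolling into the next day, 4 October 2016).
Daylight saving runs 9 October 2016 – 29 April 2017; the standard-time date in Yalast, 4 October 2016, is outside that window, so Yalast is on standard time at UTC+09:30.
18:45 UTC + 9h30m = 04:15 local (rolling into the next day, 4 October 2016).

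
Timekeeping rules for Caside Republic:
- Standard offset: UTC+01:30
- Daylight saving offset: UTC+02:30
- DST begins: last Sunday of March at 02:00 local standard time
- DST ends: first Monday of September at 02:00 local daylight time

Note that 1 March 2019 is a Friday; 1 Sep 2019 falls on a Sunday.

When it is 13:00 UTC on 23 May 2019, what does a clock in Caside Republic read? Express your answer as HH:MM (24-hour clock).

1 March 2019 is a Friday, so Sundays fall on 3, 10, 17, 24, 31; the last is March 31.
1 September 2019 is a Sunday, so the first Monday is September 2.
At the standard offset (UTC+01:30), 13:00 UTC + 1h30m = 14:30 Caside Republic standard time.
The standard-time date in Caside Republic, 23 May 2019, falls between 31 March and 2 September, so daylight saving is in effect and Caside Republic is at UTC+02:30.
13:00 UTC + 2h30m = 15:30 local.

15:30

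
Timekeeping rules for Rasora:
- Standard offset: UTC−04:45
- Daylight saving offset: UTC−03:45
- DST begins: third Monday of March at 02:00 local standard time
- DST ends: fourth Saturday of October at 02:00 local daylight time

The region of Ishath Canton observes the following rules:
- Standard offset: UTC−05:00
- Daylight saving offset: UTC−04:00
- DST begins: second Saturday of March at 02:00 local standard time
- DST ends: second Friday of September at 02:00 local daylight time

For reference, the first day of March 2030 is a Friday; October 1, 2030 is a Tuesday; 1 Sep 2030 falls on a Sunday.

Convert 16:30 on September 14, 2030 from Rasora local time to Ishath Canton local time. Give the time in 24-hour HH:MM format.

15:15

1 March 2030 is a Friday, so the first Monday is March 4 and the third is March 18.
1 October 2030 is a Tuesday, so the first Saturday is October 5 and the fourth is October 26.
Daylight saving runs 18 March – 26 October; September 14, 2030 is inside that window, so Rasora is at UTC−03:45.
16:30 Rasora + 3h45m = 20:15 UTC.
1 March 2030 is a Friday, so the first Saturday is March 2 and the second is March 9.
1 September 2030 is a Sunday, so the first Friday is September 6 and the second is September 13.
At the standard offset (UTC−05:00), 20:15 UTC − 5h = 15:15 Ishath Canton standard time.
The standard-time date in Ishath Canton, September 14, 2030, does not fall between 9 March and 13 September, so daylight saving is not in effect and Ishath Canton is at UTC−05:00.
20:15 UTC − 5h = 15:15 Ishath Canton.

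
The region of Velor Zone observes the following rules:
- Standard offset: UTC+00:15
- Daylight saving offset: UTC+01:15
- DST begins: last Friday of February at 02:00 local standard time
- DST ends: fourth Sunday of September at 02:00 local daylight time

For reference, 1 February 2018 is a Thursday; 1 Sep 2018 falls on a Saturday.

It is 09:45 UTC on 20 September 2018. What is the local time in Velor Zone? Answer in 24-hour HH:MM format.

11:00

1 February 2018 is a Thursday, so Fridays fall on 2, 9, 16, 23; the last is February 23.
1 September 2018 is a Saturday, so the first Sunday is September 2 and the fourth is September 23.
At the standard offset (UTC+00:15), 09:45 UTC + 0h15m = 10:00 Velor Zone standard time.
The standard-time date in Velor Zone, 20 September 2018, lies within the daylight-saving period (23 February – 23 September), so Velor Zone is on daylight time, UTC+01:15.
09:45 UTC + 1h15m = 11:00 local.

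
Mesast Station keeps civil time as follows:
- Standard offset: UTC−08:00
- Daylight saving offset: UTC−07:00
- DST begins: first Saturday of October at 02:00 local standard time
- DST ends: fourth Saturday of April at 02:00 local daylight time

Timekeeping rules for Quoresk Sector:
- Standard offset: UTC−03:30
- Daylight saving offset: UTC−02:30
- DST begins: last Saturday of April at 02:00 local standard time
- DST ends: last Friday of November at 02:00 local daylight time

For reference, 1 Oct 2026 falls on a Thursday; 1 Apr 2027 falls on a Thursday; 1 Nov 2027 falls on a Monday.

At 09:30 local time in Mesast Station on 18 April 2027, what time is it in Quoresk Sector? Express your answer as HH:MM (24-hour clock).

1 October 2026 is a Thursday, so the first Saturday is October 3.
1 April 2027 is a Thursday, so the first Saturday is April 3 and the fourth is April 24.
Daylight saving runs 3 October 2026 – 24 April 2027; 18 April 2027 is inside that window, so Mesast Station is at UTC−07:00.
09:30 Mesast Station + 7h = 16:30 UTC.
1 April 2027 is a Thursday, so Saturdays fall on 3, 10, 17, 24; the last is April 24.
1 November 2027 is a Monday, so Fridays fall on 5, 12, 19, 26; the last is November 26.
At the standard offset (UTC−03:30), 16:30 UTC − 3h30m = 13:00 Quoresk Sector standard time.
Daylight saving runs 24 April – 26 November; the standard-time date in Quoresk Sector, 18 April 2027, is outside that window, so Quoresk Sector is on standard time at UTC−03:30.
16:30 UTC − 3h30m = 13:00 Quoresk Sector.

13:00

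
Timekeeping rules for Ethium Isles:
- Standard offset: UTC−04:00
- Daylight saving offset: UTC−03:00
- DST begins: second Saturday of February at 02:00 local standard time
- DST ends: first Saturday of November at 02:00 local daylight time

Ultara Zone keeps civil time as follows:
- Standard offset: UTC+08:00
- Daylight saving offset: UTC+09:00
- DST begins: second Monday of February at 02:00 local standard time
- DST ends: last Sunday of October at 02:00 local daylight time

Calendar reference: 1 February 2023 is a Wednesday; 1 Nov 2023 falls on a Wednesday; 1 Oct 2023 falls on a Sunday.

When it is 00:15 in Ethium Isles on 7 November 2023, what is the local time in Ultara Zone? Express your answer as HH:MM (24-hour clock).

1 February 2023 is a Wednesday, so the first Saturday is February 4 and the second is February 11.
1 November 2023 is a Wednesday, so the first Saturday is November 4.
7 November 2023 does not fall between 11 February and 4 November, so daylight saving is not in effect and Ethium Isles is at UTC−04:00.
00:15 Ethium Isles + 4h = 04:15 UTC.
1 February 2023 is a Wednesday, so the first Monday is February 6 and the second is February 13.
1 October 2023 is a Sunday, so Sundays fall on 1, 8, 15, 22, 29; the last is October 29.
At the standard offset (UTC+08:00), 04:15 UTC + 8h = 12:15 Ultara Zone standard time.
Daylight saving runs 13 February – 29 October; the standard-time date in Ultara Zone, 7 November 2023, is outside that window, so Ultara Zone is on standard time at UTC+08:00.
04:15 UTC + 8h = 12:15 Ultara Zone.

12:15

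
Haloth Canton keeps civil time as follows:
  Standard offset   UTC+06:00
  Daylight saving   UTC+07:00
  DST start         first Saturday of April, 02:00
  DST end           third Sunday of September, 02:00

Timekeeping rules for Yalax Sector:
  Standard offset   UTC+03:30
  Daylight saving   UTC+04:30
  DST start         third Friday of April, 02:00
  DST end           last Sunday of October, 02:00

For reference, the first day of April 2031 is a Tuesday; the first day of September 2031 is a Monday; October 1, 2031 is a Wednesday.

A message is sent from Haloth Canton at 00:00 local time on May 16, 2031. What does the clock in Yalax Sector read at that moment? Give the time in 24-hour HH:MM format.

21:30

1 April 2031 is a Tuesday, so the first Saturday is April 5.
1 September 2031 is a Monday, so the first Sunday is September 7 and the third is September 21.
Daylight saving runs 5 April – 21 September; May 16, 2031 is inside that window, so Haloth Canton is at UTC+07:00.
00:00 Haloth Canton − 7h = 17:00 UTC (rolling into the previous day, 15 May 2031).
1 April 2031 is a Tuesday, so the first Friday is April 4 and the third is April 18.
1 October 2031 is a Wednesday, so Sundays fall on 5, 12, 19, 26; the last is October 26.
At the standard offset (UTC+03:30), 17:00 UTC + 3h30m = 20:30 Yalax Sector standard time.
The standard-time date in Yalax Sector, May 15, 2031, lies within the daylight-saving period (18 April – 26 October), so Yalax Sector is on daylight time, UTC+04:30.
17:00 UTC + 4h30m = 21:30 Yalax Sector.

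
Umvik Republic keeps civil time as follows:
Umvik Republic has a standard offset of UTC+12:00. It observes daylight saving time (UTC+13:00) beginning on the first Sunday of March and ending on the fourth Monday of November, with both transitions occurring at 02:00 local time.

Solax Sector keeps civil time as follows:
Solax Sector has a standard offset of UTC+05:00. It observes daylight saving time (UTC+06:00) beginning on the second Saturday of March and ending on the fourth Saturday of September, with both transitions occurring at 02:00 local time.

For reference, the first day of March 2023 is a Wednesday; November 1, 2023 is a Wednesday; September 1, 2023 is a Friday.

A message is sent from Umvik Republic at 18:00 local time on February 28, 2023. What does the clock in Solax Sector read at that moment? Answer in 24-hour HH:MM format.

11:00

1 March 2023 is a Wednesday, so the first Sunday is March 5.
1 November 2023 is a Wednesday, so the first Monday is November 6 and the fourth is November 27.
February 28, 2023 is outside the daylight-saving period (5 March – 27 November), so Umvik Republic is on standard time, UTC+12:00.
18:00 Umvik Republic − 12h = 06:00 UTC.
1 March 2023 is a Wednesday, so the first Saturday is March 4 and the second is March 11.
1 September 2023 is a Friday, so the first Saturday is September 2 and the fourth is September 23.
At the standard offset (UTC+05:00), 06:00 UTC + 5h = 11:00 Solax Sector standard time.
The standard-time date in Solax Sector, February 28, 2023, does not fall between 11 March and 23 September, so daylight saving is not in effect and Solax Sector is at UTC+05:00.
06:00 UTC + 5h = 11:00 Solax Sector.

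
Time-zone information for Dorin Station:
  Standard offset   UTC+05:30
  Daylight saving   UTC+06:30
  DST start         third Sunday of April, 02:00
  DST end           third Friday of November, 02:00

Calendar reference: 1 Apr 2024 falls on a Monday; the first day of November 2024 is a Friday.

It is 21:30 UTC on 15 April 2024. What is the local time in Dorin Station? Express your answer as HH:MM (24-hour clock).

03:00

1 April 2024 is a Monday, so the first Sunday is April 7 and the third is April 21.
1 November 2024 is a Friday, so the first Friday is November 1 and the third is November 15.
At the standard offset (UTC+05:30), 21:30 UTC + 5h30m = 03:00 Dorin Station standard time (rolling into the next day, 16 April 2024).
The standard-time date in Dorin Station, 16 April 2024, is outside the daylight-saving period (21 April – 15 November), so Dorin Station is on standard time, UTC+05:30.
21:30 UTC + 5h30m = 03:00 local (rolling into the next day, 16 April 2024).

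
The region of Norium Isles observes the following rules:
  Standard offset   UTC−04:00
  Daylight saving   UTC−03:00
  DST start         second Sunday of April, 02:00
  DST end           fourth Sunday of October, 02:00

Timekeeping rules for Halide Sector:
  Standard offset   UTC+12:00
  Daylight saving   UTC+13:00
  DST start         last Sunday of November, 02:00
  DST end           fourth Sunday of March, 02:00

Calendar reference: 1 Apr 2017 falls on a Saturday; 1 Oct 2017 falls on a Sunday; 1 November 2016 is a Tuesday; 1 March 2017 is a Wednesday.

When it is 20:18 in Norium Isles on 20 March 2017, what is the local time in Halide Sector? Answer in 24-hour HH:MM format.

13:18

1 April 2017 is a Saturday, so the first Sunday is April 2 and the second is April 9.
1 October 2017 is a Sunday, so the first Sunday is October 1 and the fourth is October 22.
20 March 2017 does not fall between 9 April and 22 October, so daylight saving is not in effect and Norium Isles is at UTC−04:00.
20:18 Norium Isles + 4h = 00:18 UTC (rolling into the next day, 21 March 2017).
1 November 2016 is a Tuesday, so Sundays fall on 6, 13, 20, 27; the last is November 27.
1 March 2017 is a Wednesday, so the first Sunday is March 5 and the fourth is March 26.
At the standard offset (UTC+12:00), 00:18 UTC + 12h = 12:18 Halide Sector standard time.
Daylight saving runs 27 November 2016 – 26 March 2017; the standard-time date in Halide Sector, 21 March 2017, is inside that window, so Halide Sector is at UTC+13:00.
00:18 UTC + 13h = 13:18 Halide Sector.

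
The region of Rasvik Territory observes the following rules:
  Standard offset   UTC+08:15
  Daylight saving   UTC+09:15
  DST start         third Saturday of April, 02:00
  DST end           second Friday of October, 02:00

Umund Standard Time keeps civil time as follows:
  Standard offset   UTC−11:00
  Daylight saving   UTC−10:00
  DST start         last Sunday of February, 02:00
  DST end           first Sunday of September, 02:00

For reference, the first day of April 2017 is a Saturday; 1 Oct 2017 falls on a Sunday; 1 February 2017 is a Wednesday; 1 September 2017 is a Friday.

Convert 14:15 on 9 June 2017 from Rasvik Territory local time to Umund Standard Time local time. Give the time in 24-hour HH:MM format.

1 April 2017 is a Saturday, so the first Saturday is April 1 and the third is April 15.
1 October 2017 is a Sunday, so the first Friday is October 6 and the second is October 13.
9 June 2017 lies within the daylight-saving period (15 April – 13 October), so Rasvik Territory is on daylight time, UTC+09:15.
14:15 Rasvik Territory − 9h15m = 05:00 UTC.
1 February 2017 is a Wednesday, so Sundays fall on 5, 12, 19, 26; the last is February 26.
1 September 2017 is a Friday, so the first Sunday is September 3.
At the standard offset (UTC−11:00), 05:00 UTC − 11h = 18:00 Umund Standard Time standard time (rolling into the previous day, 8 June 2017).
Daylight saving runs 26 February – 3 September; the standard-time date in Umund Standard Time, 8 June 2017, is inside that window, so Umund Standard Time is at UTC−10:00.
05:00 UTC − 10h = 19:00 Umund Standard Time (rolling into the previous day, 8 June 2017).

19:00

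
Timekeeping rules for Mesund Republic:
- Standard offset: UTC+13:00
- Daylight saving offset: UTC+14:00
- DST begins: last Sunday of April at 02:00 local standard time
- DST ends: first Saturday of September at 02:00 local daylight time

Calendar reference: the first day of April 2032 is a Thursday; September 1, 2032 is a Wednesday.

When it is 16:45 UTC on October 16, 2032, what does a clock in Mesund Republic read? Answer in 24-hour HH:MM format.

1 April 2032 is a Thursday, so Sundays fall on 4, 11, 18, 25; the last is April 25.
1 September 2032 is a Wednesday, so the first Saturday is September 4.
At the standard offset (UTC+13:00), 16:45 UTC + 13h = 05:45 Mesund Republic standard time (rolling into the next day, 17 October 2032).
The standard-time date in Mesund Republic, October 17, 2032, is outside the daylight-saving period (25 April – 4 September), so Mesund Republic is on standard time, UTC+13:00.
16:45 UTC + 13h = 05:45 local (rolling into the next day, 17 October 2032).

05:45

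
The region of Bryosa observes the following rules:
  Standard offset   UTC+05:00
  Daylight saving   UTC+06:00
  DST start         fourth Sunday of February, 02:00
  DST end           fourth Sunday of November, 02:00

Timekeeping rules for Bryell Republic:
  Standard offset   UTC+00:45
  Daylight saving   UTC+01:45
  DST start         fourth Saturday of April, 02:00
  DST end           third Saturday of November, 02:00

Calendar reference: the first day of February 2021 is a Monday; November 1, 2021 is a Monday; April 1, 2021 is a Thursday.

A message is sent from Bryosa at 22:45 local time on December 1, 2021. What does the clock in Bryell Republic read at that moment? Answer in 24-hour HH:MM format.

1 February 2021 is a Monday, so the first Sunday is February 7 and the fourth is February 28.
1 November 2021 is a Monday, so the first Sunday is November 7 and the fourth is November 28.
December 1, 2021 does not fall between 28 February and 28 November, so daylight saving is not in effect and Bryosa is at UTC+05:00.
22:45 Bryosa − 5h = 17:45 UTC.
1 April 2021 is a Thursday, so the first Saturday is April 3 and the fourth is April 24.
1 November 2021 is a Monday, so the first Saturday is November 6 and the third is November 20.
At the standard offset (UTC+00:45), 17:45 UTC + 0h45m = 18:30 Bryell Republic standard time.
The standard-time date in Bryell Republic, December 1, 2021, does not fall between 24 April and 20 November, so daylight saving is not in effect and Bryell Republic is at UTC+00:45.
17:45 UTC + 0h45m = 18:30 Bryell Republic.

18:30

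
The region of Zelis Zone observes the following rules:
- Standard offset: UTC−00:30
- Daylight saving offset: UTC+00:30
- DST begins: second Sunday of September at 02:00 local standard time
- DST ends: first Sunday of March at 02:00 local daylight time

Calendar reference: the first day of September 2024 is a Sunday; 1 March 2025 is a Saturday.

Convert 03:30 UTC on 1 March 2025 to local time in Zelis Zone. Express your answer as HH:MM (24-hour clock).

04:00

1 September 2024 is a Sunday, so the first Sunday is September 1 and the second is September 8.
1 March 2025 is a Saturday, so the first Sunday is March 2.
At the standard offset (UTC−00:30), 03:30 UTC − 0h30m = 03:00 Zelis Zone standard time.
Daylight saving runs 8 September 2024 – 2 March 2025; the standard-time date in Zelis Zone, 1 March 2025, is inside that window, so Zelis Zone is at UTC+00:30.
03:30 UTC + 0h30m = 04:00 local.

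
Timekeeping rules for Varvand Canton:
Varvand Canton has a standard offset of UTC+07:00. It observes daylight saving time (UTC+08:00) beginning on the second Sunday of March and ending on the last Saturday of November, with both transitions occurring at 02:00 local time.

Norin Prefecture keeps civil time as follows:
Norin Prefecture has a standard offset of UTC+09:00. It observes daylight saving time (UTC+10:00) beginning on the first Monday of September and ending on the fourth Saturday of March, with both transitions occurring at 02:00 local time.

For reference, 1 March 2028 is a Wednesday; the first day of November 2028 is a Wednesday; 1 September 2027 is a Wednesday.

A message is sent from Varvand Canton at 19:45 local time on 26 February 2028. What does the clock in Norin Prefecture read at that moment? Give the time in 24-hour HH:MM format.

1 March 2028 is a Wednesday, so the first Sunday is March 5 and the second is March 12.
1 November 2028 is a Wednesday, so Saturdays fall on 4, 11, 18, 25; the last is November 25.
26 February 2028 does not fall between 12 March and 25 November, so daylight saving is not in effect and Varvand Canton is at UTC+07:00.
19:45 Varvand Canton − 7h = 12:45 UTC.
1 September 2027 is a Wednesday, so the first Monday is September 6.
1 March 2028 is a Wednesday, so the first Saturday is March 4 and the fourth is March 25.
At the standard offset (UTC+09:00), 12:45 UTC + 9h = 21:45 Norin Prefecture standard time.
The standard-time date in Norin Prefecture, 26 February 2028, lies within the daylight-saving period (6 September 2027 – 25 March 2028), so Norin Prefecture is on daylight time, UTC+10:00.
12:45 UTC + 10h = 22:45 Norin Prefecture.

22:45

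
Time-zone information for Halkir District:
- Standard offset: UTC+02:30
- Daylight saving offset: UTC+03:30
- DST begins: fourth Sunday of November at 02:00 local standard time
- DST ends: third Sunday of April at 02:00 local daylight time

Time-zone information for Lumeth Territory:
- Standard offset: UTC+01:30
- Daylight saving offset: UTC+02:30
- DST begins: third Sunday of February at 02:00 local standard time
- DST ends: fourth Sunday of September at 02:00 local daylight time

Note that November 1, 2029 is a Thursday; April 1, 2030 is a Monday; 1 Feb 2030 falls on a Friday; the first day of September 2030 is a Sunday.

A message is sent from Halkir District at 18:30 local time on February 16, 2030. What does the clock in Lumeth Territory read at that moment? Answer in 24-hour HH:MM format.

1 November 2029 is a Thursday, so the first Sunday is November 4 and the fourth is November 25.
1 April 2030 is a Monday, so the first Sunday is April 7 and the third is April 21.
Daylight saving runs 25 November 2029 – 21 April 2030; February 16, 2030 is inside that window, so Halkir District is at UTC+03:30.
18:30 Halkir District − 3h30m = 15:00 UTC.
1 February 2030 is a Friday, so the first Sunday is February 3 and the third is February 17.
1 September 2030 is a Sunday, so the first Sunday is September 1 and the fourth is September 22.
At the standard offset (UTC+01:30), 15:00 UTC + 1h30m = 16:30 Lumeth Territory standard time.
Daylight saving runs 17 February – 22 September; the standard-time date in Lumeth Territory, February 16, 2030, is outside that window, so Lumeth Territory is on standard time at UTC+01:30.
15:00 UTC + 1h30m = 16:30 Lumeth Territory.

16:30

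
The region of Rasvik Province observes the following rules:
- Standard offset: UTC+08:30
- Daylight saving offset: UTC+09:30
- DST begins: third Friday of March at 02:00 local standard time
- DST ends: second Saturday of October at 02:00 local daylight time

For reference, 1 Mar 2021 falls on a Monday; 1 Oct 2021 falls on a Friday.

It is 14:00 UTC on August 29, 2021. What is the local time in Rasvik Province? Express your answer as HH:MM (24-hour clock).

23:30

1 March 2021 is a Monday, so the first Friday is March 5 and the third is March 19.
1 October 2021 is a Friday, so the first Saturday is October 2 and the second is October 9.
At the standard offset (UTC+08:30), 14:00 UTC + 8h30m = 22:30 Rasvik Province standard time.
The standard-time date in Rasvik Province, August 29, 2021, falls between 19 March and 9 October, so daylight saving is in effect and Rasvik Province is at UTC+09:30.
14:00 UTC + 9h30m = 23:30 local.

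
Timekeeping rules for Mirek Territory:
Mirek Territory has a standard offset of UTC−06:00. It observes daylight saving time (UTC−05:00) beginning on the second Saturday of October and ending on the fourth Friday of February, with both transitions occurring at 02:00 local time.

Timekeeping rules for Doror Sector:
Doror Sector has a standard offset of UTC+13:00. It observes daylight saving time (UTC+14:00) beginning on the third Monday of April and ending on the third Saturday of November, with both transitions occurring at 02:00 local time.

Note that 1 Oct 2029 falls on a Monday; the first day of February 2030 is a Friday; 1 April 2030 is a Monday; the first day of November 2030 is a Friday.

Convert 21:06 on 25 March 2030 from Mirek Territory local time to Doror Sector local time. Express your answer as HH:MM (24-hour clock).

16:06

1 October 2029 is a Monday, so the first Saturday is October 6 and the second is October 13.
1 February 2030 is a Friday, so the first Friday is February 1 and the fourth is February 22.
Daylight saving runs 13 October 2029 – 22 February 2030; 25 March 2030 is outside that window, so Mirek Territory is on standard time at UTC−06:00.
21:06 Mirek Territory + 6h = 03:06 UTC (rolling into the next day, 26 March 2030).
1 April 2030 is a Monday, so the first Monday is April 1 and the third is April 15.
1 November 2030 is a Friday, so the first Saturday is November 2 and the third is November 16.
At the standard offset (UTC+13:00), 03:06 UTC + 13h = 16:06 Doror Sector standard time.
The standard-time date in Doror Sector, 26 March 2030, does not fall between 15 April and 16 November, so daylight saving is not in effect and Doror Sector is at UTC+13:00.
03:06 UTC + 13h = 16:06 Doror Sector.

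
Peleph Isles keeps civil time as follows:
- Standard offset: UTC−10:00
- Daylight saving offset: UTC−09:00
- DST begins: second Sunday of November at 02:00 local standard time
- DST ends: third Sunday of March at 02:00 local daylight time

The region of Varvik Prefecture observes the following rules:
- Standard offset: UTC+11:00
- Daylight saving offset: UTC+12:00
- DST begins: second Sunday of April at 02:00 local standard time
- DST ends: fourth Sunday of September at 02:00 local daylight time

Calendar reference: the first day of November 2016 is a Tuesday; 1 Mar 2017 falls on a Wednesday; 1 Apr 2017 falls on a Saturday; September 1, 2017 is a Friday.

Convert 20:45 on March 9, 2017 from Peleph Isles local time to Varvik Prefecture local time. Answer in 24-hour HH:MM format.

1 November 2016 is a Tuesday, so the first Sunday is November 6 and the second is November 13.
1 March 2017 is a Wednesday, so the first Sunday is March 5 and the third is March 19.
March 9, 2017 lies within the daylight-saving period (13 November 2016 – 19 March 2017), so Peleph Isles is on daylight time, UTC−09:00.
20:45 Peleph Isles + 9h = 05:45 UTC (rolling into the next day, 10 March 2017).
1 April 2017 is a Saturday, so the first Sunday is April 2 and the second is April 9.
1 September 2017 is a Friday, so the first Sunday is September 3 and the fourth is September 24.
At the standard offset (UTC+11:00), 05:45 UTC + 11h = 16:45 Varvik Prefecture standard time.
Daylight saving runs 9 April – 24 September; the standard-time date in Varvik Prefecture, March 10, 2017, is outside that window, so Varvik Prefecture is on standard time at UTC+11:00.
05:45 UTC + 11h = 16:45 Varvik Prefecture.

16:45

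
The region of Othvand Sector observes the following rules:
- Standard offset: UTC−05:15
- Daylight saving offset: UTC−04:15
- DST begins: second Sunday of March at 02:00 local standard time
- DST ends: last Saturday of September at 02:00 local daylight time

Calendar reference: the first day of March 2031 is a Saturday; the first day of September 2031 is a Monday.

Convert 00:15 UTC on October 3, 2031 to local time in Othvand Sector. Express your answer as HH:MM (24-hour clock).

19:00

1 March 2031 is a Saturday, so the first Sunday is March 2 and the second is March 9.
1 September 2031 is a Monday, so Saturdays fall on 6, 13, 20, 27; the last is September 27.
At the standard offset (UTC−05:15), 00:15 UTC − 5h15m = 19:00 Othvand Sector standard time (rolling into the previous day, 2 October 2031).
The standard-time date in Othvand Sector, October 2, 2031, is outside the daylight-saving period (9 March – 27 September), so Othvand Sector is on standard time, UTC−05:15.
00:15 UTC − 5h15m = 19:00 local (rolling into the previous day, 2 October 2031).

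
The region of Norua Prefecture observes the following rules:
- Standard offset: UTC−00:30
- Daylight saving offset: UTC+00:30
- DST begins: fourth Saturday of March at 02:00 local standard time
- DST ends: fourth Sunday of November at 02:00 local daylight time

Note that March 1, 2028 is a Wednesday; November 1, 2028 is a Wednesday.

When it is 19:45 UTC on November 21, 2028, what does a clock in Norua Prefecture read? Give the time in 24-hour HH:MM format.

20:15

1 March 2028 is a Wednesday, so the first Saturday is March 4 and the fourth is March 25.
1 November 2028 is a Wednesday, so the first Sunday is November 5 and the fourth is November 26.
At the standard offset (UTC−00:30), 19:45 UTC − 0h30m = 19:15 Norua Prefecture standard time.
The standard-time date in Norua Prefecture, November 21, 2028, falls between 25 March and 26 November, so daylight saving is in effect and Norua Prefecture is at UTC+00:30.
19:45 UTC + 0h30m = 20:15 local.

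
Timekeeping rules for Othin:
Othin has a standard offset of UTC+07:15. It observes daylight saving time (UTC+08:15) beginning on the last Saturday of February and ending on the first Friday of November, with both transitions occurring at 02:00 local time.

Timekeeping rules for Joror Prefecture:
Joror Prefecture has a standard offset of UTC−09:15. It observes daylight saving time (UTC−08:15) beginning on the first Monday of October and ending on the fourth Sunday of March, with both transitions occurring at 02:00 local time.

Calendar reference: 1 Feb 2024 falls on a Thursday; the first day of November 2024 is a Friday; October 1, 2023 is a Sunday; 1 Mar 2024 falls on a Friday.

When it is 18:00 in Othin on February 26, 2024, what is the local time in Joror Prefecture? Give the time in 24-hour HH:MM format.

1 February 2024 is a Thursday, so Saturdays fall on 3, 10, 17, 24; the last is February 24.
1 November 2024 is a Friday, so the first Friday is November 1.
Daylight saving runs 24 February – 1 November; February 26, 2024 is inside that window, so Othin is at UTC+08:15.
18:00 Othin − 8h15m = 09:45 UTC.
1 October 2023 is a Sunday, so the first Monday is October 2.
1 March 2024 is a Friday, so the first Sunday is March 3 and the fourth is March 24.
At the standard offset (UTC−09:15), 09:45 UTC − 9h15m = 00:30 Joror Prefecture standard time.
The standard-time date in Joror Prefecture, February 26, 2024, falls between 2 October 2023 and 24 March 2024, so daylight saving is in effect and Joror Prefecture is at UTC−08:15.
09:45 UTC − 8h15m = 01:30 Joror Prefecture.

01:30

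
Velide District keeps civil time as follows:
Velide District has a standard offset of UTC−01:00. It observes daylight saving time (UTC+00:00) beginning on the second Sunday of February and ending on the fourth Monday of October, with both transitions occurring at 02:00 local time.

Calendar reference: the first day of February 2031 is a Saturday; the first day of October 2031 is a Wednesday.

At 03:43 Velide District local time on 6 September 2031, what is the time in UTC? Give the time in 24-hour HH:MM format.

03:43

1 February 2031 is a Saturday, so the first Sunday is February 2 and the second is February 9.
1 October 2031 is a Wednesday, so the first Monday is October 6 and the fourth is October 27.
Daylight saving runs 9 February – 27 October; 6 September 2031 is inside that window, so Velide District is at UTC+00:00.
03:43 local − 0h = 03:43 UTC.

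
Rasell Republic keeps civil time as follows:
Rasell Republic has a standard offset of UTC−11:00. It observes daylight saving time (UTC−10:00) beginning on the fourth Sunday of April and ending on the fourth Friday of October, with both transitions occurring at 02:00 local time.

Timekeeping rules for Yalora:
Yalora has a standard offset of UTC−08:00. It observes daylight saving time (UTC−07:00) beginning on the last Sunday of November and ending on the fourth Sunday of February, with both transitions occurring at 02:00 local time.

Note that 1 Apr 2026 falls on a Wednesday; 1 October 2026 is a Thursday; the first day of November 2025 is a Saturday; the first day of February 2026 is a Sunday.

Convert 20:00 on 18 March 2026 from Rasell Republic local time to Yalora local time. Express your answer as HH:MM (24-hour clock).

23:00

1 April 2026 is a Wednesday, so the first Sunday is April 5 and the fourth is April 26.
1 October 2026 is a Thursday, so the first Friday is October 2 and the fourth is October 23.
18 March 2026 does not fall between 26 April and 23 October, so daylight saving is not in effect and Rasell Republic is at UTC−11:00.
20:00 Rasell Republic + 11h = 07:00 UTC (rolling into the next day, 19 March 2026).
1 November 2025 is a Saturday, so Sundays fall on 2, 9, 16, 23, 30; the last is November 30.
1 February 2026 is a Sunday, so the first Sunday is February 1 and the fourth is February 22.
At the standard offset (UTC−08:00), 07:00 UTC − 8h = 23:00 Yalora standard time (rolling into the previous day, 18 March 2026).
The standard-time date in Yalora, 18 March 2026, does not fall between 30 November 2025 and 22 February 2026, so daylight saving is not in effect and Yalora is at UTC−08:00.
07:00 UTC − 8h = 23:00 Yalora (rolling into the previous day, 18 March 2026).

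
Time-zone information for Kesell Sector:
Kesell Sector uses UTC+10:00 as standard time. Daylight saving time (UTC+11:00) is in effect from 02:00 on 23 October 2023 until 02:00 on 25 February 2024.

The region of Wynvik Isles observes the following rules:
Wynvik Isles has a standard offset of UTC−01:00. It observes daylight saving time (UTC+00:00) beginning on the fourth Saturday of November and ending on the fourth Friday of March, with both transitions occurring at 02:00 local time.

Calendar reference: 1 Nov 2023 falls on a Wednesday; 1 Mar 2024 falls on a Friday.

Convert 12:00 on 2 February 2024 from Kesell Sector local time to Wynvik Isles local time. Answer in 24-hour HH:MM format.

2 February 2024 falls between 23 October 2023 and 25 February 2024, so daylight saving is in effect and Kesell Sector is at UTC+11:00.
12:00 Kesell Sector − 11h = 01:00 UTC.
1 November 2023 is a Wednesday, so the first Saturday is November 4 and the fourth is November 25.
1 March 2024 is a Friday, so the first Friday is March 1 and the fourth is March 22.
At the standard offset (UTC−01:00), 01:00 UTC − 1h = 00:00 Wynvik Isles standard time.
The standard-time date in Wynvik Isles, 2 February 2024, falls between 25 November 2023 and 22 March 2024, so daylight saving is in effect and Wynvik Isles is at UTC+00:00.
01:00 UTC + 0h = 01:00 Wynvik Isles.

01:00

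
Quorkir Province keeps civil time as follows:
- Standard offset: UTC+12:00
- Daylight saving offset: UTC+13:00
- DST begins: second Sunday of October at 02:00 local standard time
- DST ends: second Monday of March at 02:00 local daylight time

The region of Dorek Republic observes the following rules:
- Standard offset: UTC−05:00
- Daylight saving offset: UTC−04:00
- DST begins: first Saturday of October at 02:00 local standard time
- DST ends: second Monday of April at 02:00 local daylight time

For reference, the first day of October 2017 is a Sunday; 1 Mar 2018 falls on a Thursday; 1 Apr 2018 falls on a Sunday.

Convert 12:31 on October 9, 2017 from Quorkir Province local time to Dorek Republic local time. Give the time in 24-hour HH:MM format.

1 October 2017 is a Sunday, so the first Sunday is October 1 and the second is October 8.
1 March 2018 is a Thursday, so the first Monday is March 5 and the second is March 12.
October 9, 2017 lies within the daylight-saving period (8 October 2017 – 12 March 2018), so Quorkir Province is on daylight time, UTC+13:00.
12:31 Quorkir Province − 13h = 23:31 UTC (rolling into the previous day, 8 October 2017).
1 October 2017 is a Sunday, so the first Saturday is October 7.
1 April 2018 is a Sunday, so the first Monday is April 2 and the second is April 9.
At the standard offset (UTC−05:00), 23:31 UTC − 5h = 18:31 Dorek Republic standard time.
The standard-time date in Dorek Republic, October 8, 2017, falls between 7 October 2017 and 9 April 2018, so daylight saving is in effect and Dorek Republic is at UTC−04:00.
23:31 UTC − 4h = 19:31 Dorek Republic.

19:31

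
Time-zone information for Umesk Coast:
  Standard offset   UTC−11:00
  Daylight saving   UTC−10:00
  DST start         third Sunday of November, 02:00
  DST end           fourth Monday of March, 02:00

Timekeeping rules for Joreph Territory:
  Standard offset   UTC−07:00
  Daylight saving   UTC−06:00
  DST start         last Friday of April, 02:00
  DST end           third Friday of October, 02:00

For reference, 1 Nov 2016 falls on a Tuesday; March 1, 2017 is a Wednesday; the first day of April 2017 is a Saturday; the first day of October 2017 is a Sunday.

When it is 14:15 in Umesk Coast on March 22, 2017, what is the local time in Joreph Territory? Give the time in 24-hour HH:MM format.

1 November 2016 is a Tuesday, so the first Sunday is November 6 and the third is November 20.
1 March 2017 is a Wednesday, so the first Monday is March 6 and the fourth is March 27.
March 22, 2017 falls between 20 November 2016 and 27 March 2017, so daylight saving is in effect and Umesk Coast is at UTC−10:00.
14:15 Umesk Coast + 10h = 00:15 UTC (rolling into the next day, 23 March 2017).
1 April 2017 is a Saturday, so Fridays fall on 7, 14, 21, 28; the last is April 28.
1 October 2017 is a Sunday, so the first Friday is October 6 and the third is October 20.
At the standard offset (UTC−07:00), 00:15 UTC − 7h = 17:15 Joreph Territory standard time (rolling into the previous day, 22 March 2017).
The standard-time date in Joreph Territory, March 22, 2017, does not fall between 28 April and 20 October, so daylight saving is not in effect and Joreph Territory is at UTC−07:00.
00:15 UTC − 7h = 17:15 Joreph Territory (rolling into the previous day, 22 March 2017).

17:15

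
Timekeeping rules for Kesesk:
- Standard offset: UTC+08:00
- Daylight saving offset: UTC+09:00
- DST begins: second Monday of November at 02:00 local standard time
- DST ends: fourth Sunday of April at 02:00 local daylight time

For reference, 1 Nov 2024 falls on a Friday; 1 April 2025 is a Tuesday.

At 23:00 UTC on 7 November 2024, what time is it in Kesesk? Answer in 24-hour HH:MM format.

1 November 2024 is a Friday, so the first Monday is November 4 and the second is November 11.
1 April 2025 is a Tuesday, so the first Sunday is April 6 and the fourth is April 27.
At the standard offset (UTC+08:00), 23:00 UTC + 8h = 07:00 Kesesk standard time (rolling into the next day, 8 November 2024).
Daylight saving runs 11 November 2024 – 27 April 2025; the standard-time date in Kesesk, 8 November 2024, is outside that window, so Kesesk is on standard time at UTC+08:00.
23:00 UTC + 8h = 07:00 local (rolling into the next day, 8 November 2024).

07:00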